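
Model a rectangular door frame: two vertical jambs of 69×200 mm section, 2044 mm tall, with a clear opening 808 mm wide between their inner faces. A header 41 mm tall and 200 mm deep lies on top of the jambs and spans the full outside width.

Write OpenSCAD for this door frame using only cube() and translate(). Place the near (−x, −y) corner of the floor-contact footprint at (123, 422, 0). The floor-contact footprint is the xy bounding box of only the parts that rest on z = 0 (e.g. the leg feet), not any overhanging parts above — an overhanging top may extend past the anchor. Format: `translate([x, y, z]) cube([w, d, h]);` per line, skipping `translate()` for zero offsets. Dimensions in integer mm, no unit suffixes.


translate([123, 422, 0]) cube([69, 200, 2044]);
translate([1000, 422, 0]) cube([69, 200, 2044]);
translate([123, 422, 2044]) cube([946, 200, 41]);


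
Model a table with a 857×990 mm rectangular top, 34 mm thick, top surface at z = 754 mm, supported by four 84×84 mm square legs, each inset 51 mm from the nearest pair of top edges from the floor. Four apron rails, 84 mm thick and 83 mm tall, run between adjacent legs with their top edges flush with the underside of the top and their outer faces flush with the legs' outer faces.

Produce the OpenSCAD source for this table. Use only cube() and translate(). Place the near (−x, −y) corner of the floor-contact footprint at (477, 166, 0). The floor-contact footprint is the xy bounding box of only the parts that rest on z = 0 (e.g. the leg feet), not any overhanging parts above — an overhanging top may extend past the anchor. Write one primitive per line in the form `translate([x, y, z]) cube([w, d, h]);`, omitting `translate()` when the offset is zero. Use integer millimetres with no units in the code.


translate([426, 115, 720]) cube([857, 990, 34]);
translate([477, 166, 0]) cube([84, 84, 720]);
translate([1148, 166, 0]) cube([84, 84, 720]);
translate([477, 970, 0]) cube([84, 84, 720]);
translate([1148, 970, 0]) cube([84, 84, 720]);
translate([561, 166, 637]) cube([587, 84, 83]);
translate([561, 970, 637]) cube([587, 84, 83]);
translate([477, 250, 637]) cube([84, 720, 83]);
translate([1148, 250, 637]) cube([84, 720, 83]);


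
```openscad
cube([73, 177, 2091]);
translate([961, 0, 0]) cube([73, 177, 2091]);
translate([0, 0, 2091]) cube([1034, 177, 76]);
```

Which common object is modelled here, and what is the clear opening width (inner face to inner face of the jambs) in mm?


A door frame. The clear opening width is 888 mm.

Two 2091 mm tall posts with a header on top — a door frame. The left jamb is 73 mm wide at x = 0; the right jamb starts at x = 961. The clear opening is 961 − 73 = 888 mm.


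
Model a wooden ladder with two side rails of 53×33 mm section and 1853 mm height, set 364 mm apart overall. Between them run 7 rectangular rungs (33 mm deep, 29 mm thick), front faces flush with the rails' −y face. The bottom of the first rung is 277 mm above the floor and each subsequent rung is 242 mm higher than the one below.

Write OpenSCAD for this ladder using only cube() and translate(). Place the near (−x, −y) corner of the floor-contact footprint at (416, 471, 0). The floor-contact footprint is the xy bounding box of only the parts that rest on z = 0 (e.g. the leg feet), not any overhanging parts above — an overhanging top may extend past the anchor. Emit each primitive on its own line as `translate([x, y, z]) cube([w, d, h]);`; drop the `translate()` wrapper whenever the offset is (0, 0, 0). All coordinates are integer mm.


translate([416, 471, 0]) cube([53, 33, 1853]);
translate([727, 471, 0]) cube([53, 33, 1853]);
translate([469, 471, 277]) cube([258, 33, 29]);
translate([469, 471, 519]) cube([258, 33, 29]);
translate([469, 471, 761]) cube([258, 33, 29]);
translate([469, 471, 1003]) cube([258, 33, 29]);
translate([469, 471, 1245]) cube([258, 33, 29]);
translate([469, 471, 1487]) cube([258, 33, 29]);
translate([469, 471, 1729]) cube([258, 33, 29]);


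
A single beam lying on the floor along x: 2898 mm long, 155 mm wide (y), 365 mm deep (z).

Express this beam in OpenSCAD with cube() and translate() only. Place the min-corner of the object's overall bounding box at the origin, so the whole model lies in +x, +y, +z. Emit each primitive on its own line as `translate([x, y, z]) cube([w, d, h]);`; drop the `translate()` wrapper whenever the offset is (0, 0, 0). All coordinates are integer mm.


cube([2898, 155, 365]);


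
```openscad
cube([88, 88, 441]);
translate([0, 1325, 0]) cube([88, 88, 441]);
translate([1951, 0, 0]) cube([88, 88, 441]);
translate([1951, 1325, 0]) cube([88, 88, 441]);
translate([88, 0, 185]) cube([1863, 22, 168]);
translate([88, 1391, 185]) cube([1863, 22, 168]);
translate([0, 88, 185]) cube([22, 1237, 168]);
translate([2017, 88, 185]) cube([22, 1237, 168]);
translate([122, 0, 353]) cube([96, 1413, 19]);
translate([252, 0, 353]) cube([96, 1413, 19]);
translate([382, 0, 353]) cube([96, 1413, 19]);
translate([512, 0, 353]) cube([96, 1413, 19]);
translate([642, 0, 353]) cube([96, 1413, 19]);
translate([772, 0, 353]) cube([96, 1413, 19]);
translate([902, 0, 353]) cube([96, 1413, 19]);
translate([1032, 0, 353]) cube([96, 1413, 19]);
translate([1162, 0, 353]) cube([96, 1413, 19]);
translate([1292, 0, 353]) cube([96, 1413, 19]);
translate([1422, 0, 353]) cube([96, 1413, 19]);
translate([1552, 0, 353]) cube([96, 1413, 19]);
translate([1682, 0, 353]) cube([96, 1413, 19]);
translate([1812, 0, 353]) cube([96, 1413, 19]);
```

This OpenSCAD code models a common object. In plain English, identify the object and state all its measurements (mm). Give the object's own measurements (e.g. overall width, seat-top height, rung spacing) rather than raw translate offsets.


A bed frame 2039 mm long (x) by 1413 mm wide (y). Four 88×88 mm corner posts, 441 mm tall, at the corners of the footprint. Four rails of 22 mm thickness and 168 mm height run between adjacent posts with their undersides at z = 185 mm, their outer faces flush with the outside of the frame (the two x-running rails run between the posts' inner faces; the two y-running rails run between the posts' inner faces). 14 slats, each 96 mm wide (x) and 19 mm thick, lie across the top of the two x-running rails, running the full 1413 mm width of the frame in y; along x they sit between the end posts with a 34 mm gap after the −x posts and between neighbouring slats, leaving 43 mm before the +x posts.


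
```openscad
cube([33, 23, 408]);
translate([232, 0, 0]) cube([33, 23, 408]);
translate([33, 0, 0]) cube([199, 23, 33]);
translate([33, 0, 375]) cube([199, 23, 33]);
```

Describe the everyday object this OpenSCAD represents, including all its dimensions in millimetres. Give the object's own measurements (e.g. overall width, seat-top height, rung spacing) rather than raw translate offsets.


A rectangular picture frame lying in the x–z plane (depth along y). The opening is 199 mm wide (x) by 342 mm tall (z), surrounded by a border 33 mm wide on all four sides. The frame is 23 mm deep and is made of two full-height vertical stiles with two horizontal rails fitted between them.


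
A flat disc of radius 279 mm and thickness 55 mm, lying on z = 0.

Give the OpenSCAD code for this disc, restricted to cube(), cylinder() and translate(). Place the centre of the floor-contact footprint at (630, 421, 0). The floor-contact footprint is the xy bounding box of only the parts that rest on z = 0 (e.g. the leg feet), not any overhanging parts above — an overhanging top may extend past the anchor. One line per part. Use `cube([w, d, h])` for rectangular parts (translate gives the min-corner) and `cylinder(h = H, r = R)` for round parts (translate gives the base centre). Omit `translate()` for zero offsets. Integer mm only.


translate([630, 421, 0]) cylinder(h = 55, r = 279);


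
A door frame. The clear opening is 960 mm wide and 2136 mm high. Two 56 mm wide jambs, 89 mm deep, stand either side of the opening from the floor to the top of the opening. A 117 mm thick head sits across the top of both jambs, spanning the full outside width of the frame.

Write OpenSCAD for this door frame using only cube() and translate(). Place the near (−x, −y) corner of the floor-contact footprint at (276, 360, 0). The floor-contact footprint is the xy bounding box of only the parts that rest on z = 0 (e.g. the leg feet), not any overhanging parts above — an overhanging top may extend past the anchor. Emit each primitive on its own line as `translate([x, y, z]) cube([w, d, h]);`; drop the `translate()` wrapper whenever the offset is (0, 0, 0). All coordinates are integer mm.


translate([276, 360, 0]) cube([56, 89, 2136]);
translate([1292, 360, 0]) cube([56, 89, 2136]);
translate([276, 360, 2136]) cube([1072, 89, 117]);


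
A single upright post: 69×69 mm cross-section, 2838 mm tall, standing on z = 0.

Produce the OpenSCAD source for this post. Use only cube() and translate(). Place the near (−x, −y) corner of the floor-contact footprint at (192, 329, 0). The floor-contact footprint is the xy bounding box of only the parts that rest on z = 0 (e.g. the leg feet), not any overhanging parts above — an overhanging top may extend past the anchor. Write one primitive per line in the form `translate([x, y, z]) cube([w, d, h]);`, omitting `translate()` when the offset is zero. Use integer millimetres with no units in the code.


translate([192, 329, 0]) cube([69, 69, 2838]);


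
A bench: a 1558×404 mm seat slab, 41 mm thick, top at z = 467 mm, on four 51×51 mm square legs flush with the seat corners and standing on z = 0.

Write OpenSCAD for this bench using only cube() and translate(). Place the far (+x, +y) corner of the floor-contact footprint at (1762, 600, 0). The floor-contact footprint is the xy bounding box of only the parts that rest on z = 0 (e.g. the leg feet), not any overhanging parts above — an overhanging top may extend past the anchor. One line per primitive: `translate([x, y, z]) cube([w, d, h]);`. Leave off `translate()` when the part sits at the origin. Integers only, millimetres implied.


translate([204, 196, 426]) cube([1558, 404, 41]);
translate([204, 196, 0]) cube([51, 51, 426]);
translate([204, 549, 0]) cube([51, 51, 426]);
translate([1711, 196, 0]) cube([51, 51, 426]);
translate([1711, 549, 0]) cube([51, 51, 426]);


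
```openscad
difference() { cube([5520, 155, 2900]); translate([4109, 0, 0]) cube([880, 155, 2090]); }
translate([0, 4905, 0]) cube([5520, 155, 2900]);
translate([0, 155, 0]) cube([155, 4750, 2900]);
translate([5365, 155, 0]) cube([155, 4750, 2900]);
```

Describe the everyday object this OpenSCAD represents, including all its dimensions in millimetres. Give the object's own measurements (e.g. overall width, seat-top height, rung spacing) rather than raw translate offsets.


A single room: four walls, each 2900 mm tall and 155 mm thick, enclosing an outside footprint 5520×5060 mm (x × y), no floor or roof. The front and back walls (−y and +y sides) run the full x-width; the side walls fit between their inner faces. A door opening 880 mm wide and 2090 mm tall is cut through the front wall from the floor up, its −x edge 4109 mm from the wall's −x end.


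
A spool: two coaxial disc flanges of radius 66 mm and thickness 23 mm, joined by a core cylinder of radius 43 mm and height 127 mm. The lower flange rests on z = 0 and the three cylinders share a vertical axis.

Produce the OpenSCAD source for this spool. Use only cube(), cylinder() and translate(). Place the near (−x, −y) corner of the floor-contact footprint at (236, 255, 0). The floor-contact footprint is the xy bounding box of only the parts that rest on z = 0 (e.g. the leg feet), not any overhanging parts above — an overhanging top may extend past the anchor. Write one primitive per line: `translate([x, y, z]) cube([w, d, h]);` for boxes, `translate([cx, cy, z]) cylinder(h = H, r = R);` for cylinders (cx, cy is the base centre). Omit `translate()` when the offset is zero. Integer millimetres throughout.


translate([302, 321, 0]) cylinder(h = 23, r = 66);
translate([302, 321, 23]) cylinder(h = 127, r = 43);
translate([302, 321, 150]) cylinder(h = 23, r = 66);


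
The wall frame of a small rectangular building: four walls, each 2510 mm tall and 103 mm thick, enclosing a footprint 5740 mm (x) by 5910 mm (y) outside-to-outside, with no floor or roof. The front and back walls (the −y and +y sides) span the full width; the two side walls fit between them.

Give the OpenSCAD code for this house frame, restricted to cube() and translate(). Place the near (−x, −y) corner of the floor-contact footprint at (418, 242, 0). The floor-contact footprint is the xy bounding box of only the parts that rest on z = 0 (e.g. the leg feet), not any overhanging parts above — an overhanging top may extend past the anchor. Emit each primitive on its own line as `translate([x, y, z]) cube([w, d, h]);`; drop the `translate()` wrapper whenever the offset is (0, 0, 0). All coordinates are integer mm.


translate([418, 242, 0]) cube([5740, 103, 2510]);
translate([418, 6049, 0]) cube([5740, 103, 2510]);
translate([418, 345, 0]) cube([103, 5704, 2510]);
translate([6055, 345, 0]) cube([103, 5704, 2510]);


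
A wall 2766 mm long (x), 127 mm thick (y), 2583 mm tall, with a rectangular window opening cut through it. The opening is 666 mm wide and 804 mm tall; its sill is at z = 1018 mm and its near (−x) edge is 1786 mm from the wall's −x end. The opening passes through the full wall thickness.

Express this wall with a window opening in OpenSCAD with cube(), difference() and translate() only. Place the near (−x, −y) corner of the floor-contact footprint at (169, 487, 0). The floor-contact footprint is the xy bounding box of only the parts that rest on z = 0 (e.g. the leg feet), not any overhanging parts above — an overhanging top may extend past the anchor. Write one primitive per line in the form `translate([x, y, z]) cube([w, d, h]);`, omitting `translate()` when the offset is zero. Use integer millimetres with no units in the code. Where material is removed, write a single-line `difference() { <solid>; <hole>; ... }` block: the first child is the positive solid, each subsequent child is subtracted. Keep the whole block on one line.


difference() { translate([169, 487, 0]) cube([2766, 127, 2583]); translate([1955, 487, 1018]) cube([666, 127, 804]); }


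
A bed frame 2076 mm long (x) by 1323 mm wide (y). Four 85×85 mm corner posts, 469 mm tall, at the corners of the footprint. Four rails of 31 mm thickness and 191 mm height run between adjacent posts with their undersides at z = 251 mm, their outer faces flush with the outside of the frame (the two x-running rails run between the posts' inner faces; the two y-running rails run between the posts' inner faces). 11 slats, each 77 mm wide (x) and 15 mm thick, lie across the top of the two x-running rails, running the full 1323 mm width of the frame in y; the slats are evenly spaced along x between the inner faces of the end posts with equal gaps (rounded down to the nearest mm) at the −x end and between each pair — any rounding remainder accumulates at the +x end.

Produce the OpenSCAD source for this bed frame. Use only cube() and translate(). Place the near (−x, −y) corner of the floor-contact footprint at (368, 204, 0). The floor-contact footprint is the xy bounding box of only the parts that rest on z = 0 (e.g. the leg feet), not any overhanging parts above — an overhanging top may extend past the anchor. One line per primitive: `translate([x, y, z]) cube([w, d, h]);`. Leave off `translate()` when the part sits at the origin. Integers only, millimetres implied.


// slat z = rail_z + rail_h = 251 + 191 = 442
// slat gap = ⌊(1906 − 11·77) / 12⌋ = 88
translate([368, 204, 0]) cube([85, 85, 469]);
translate([368, 1442, 0]) cube([85, 85, 469]);
translate([2359, 204, 0]) cube([85, 85, 469]);
translate([2359, 1442, 0]) cube([85, 85, 469]);
translate([453, 204, 251]) cube([1906, 31, 191]);
translate([453, 1496, 251]) cube([1906, 31, 191]);
translate([368, 289, 251]) cube([31, 1153, 191]);
translate([2413, 289, 251]) cube([31, 1153, 191]);
translate([541, 204, 442]) cube([77, 1323, 15]);
translate([706, 204, 442]) cube([77, 1323, 15]);
translate([871, 204, 442]) cube([77, 1323, 15]);
translate([1036, 204, 442]) cube([77, 1323, 15]);
translate([1201, 204, 442]) cube([77, 1323, 15]);
translate([1366, 204, 442]) cube([77, 1323, 15]);
translate([1531, 204, 442]) cube([77, 1323, 15]);
translate([1696, 204, 442]) cube([77, 1323, 15]);
translate([1861, 204, 442]) cube([77, 1323, 15]);
translate([2026, 204, 442]) cube([77, 1323, 15]);
translate([2191, 204, 442]) cube([77, 1323, 15]);


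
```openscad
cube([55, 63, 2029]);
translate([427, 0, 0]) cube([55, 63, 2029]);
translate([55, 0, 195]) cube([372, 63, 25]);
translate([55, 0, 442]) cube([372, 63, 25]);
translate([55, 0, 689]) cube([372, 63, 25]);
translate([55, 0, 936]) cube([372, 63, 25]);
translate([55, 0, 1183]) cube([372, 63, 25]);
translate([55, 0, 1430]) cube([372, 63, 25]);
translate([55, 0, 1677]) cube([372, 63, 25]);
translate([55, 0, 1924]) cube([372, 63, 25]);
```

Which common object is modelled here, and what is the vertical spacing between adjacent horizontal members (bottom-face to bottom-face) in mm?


A ladder. The rung spacing is 247 mm.

Two tall 55×63 posts with 8 short bars between them — a ladder. Adjacent rungs sit at z = 195 and z = 442, so the spacing is 442 − 195 = 247 mm.


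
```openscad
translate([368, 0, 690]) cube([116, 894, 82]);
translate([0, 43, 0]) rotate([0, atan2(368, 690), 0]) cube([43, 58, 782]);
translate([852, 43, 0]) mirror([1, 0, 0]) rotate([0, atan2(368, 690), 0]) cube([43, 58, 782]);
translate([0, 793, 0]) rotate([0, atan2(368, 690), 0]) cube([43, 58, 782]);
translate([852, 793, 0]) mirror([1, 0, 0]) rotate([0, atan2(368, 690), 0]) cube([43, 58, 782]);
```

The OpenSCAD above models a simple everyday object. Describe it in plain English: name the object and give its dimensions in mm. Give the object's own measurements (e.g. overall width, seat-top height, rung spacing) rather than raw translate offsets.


A sawhorse. A 116×894×82 mm beam (x, y, z) sits on two A-frame leg pairs. Each pair is two raked legs of 43×58 mm section (58 mm along y) splaying symmetrically in x. Each leg rises 690 mm vertically over 368 mm of horizontal reach and is 782 mm long along its own axis. Every leg's outer bottom edge rests on the floor and its outer top edge meets a bottom edge of the beam — the left legs (tilting toward +x) meet the beam's −x bottom edge, the right legs (their mirror images, tilting toward −x) meet its +x bottom edge — so the leg tops tuck under the beam, the beam's underside is 690 mm above the floor, and the feet are 852 mm apart outside-to-outside with the beam centred between them. The two leg pairs are set in 43 mm from either end of the beam.


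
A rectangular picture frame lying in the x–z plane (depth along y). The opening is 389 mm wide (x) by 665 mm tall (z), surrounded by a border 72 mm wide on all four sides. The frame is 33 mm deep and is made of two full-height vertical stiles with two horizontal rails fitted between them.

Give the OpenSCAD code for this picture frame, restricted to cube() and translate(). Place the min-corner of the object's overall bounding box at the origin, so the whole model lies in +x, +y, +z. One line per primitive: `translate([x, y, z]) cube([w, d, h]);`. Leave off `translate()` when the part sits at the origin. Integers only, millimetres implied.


cube([72, 33, 809]);
translate([461, 0, 0]) cube([72, 33, 809]);
translate([72, 0, 0]) cube([389, 33, 72]);
translate([72, 0, 737]) cube([389, 33, 72]);


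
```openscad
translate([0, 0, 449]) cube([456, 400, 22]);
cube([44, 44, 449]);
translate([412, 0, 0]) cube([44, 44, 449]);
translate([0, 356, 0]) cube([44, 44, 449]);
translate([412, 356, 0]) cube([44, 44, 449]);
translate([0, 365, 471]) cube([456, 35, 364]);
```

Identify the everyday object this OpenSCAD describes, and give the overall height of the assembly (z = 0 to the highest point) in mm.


A chair. The overall height is 835 mm.

A slab on four corner posts with a tall panel at the back — a chair. The seat slab sits at z = 449 with thickness 22, and the 364 mm backrest starts at the seat top, so the overall height is 449 + 22 + 364 = 835 mm.


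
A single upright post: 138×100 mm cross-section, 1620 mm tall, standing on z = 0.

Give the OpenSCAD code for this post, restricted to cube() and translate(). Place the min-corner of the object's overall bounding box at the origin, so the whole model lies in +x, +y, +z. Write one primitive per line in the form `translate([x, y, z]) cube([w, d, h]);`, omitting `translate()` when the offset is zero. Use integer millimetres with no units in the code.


cube([138, 100, 1620]);


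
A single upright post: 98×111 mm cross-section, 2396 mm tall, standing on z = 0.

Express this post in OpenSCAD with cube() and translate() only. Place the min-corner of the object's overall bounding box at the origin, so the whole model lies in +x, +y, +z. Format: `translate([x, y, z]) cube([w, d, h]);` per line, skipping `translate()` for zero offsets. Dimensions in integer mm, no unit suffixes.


cube([98, 111, 2396]);


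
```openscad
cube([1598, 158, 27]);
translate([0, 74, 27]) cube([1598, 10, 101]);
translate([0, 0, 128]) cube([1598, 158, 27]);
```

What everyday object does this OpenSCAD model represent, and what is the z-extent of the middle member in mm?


An I-beam. The web height is 101 mm.

Two wide flanges with a thin centred web — an I-beam. Overall 155 mm minus two 27 mm flanges gives a web of 155 − 2·27 = 101 mm.


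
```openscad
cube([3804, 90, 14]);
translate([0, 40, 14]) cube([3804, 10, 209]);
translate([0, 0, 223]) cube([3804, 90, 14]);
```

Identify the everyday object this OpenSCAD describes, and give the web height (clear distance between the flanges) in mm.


An I-beam. The web height is 209 mm.

Two wide flanges with a thin centred web — an I-beam. Overall 237 mm minus two 14 mm flanges gives a web of 237 − 2·14 = 209 mm.


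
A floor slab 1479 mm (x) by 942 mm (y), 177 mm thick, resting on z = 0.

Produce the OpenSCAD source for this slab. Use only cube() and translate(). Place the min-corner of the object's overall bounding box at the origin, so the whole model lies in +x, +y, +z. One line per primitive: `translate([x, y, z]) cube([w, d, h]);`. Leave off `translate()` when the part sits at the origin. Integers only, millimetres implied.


cube([1479, 942, 177]);


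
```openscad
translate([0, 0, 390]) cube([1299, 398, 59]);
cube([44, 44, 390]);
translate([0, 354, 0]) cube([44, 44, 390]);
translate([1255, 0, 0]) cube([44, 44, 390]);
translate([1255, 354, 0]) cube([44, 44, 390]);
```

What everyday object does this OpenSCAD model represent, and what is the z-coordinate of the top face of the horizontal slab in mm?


A bench. The seat-top height is 449 mm.

A long slab on four corner posts — a bench. The slab sits at z = 390 with thickness 59, so the top is 390 + 59 = 449 mm.


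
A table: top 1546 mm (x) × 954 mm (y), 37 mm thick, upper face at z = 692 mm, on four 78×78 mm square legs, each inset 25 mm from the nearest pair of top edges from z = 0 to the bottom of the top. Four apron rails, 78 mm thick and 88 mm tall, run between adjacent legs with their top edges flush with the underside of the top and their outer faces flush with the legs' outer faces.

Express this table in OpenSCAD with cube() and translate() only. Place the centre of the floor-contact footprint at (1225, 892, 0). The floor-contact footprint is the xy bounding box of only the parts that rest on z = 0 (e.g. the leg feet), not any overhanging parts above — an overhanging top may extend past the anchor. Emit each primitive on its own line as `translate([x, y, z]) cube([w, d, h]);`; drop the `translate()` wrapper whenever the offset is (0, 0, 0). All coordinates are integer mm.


translate([452, 415, 655]) cube([1546, 954, 37]);
translate([477, 440, 0]) cube([78, 78, 655]);
translate([1895, 440, 0]) cube([78, 78, 655]);
translate([477, 1266, 0]) cube([78, 78, 655]);
translate([1895, 1266, 0]) cube([78, 78, 655]);
translate([555, 440, 567]) cube([1340, 78, 88]);
translate([555, 1266, 567]) cube([1340, 78, 88]);
translate([477, 518, 567]) cube([78, 748, 88]);
translate([1895, 518, 567]) cube([78, 748, 88]);


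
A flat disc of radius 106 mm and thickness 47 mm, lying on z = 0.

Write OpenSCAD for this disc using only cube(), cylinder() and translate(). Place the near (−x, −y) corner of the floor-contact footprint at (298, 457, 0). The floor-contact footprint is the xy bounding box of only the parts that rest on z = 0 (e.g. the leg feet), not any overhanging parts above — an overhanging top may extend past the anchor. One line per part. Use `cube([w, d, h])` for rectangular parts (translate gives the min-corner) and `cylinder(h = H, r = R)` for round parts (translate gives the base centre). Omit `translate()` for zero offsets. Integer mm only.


translate([404, 563, 0]) cylinder(h = 47, r = 106);


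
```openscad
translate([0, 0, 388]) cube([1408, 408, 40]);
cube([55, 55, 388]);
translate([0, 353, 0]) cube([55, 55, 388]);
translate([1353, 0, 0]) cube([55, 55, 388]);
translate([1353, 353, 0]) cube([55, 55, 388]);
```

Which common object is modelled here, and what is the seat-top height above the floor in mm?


A bench. The seat-top height is 428 mm.

A long slab on four corner posts — a bench. The slab sits at z = 388 with thickness 40, so the top is 388 + 40 = 428 mm.


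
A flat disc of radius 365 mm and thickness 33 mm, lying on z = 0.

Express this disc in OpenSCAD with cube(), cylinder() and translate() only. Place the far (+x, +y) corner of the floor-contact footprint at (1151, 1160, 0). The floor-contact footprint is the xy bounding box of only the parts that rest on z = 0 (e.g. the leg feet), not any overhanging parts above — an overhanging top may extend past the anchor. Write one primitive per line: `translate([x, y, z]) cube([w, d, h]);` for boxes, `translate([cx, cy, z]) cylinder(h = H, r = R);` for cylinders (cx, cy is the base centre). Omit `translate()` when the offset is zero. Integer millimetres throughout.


translate([786, 795, 0]) cylinder(h = 33, r = 365);


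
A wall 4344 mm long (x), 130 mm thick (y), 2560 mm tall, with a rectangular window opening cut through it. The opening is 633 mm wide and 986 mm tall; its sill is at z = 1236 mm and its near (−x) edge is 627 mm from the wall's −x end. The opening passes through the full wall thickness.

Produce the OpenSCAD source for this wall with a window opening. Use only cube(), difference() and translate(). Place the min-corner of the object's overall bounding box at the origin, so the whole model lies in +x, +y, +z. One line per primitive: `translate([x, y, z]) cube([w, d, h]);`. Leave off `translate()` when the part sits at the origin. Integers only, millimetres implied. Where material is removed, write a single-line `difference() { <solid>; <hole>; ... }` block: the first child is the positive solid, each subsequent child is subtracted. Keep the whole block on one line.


difference() { cube([4344, 130, 2560]); translate([627, 0, 1236]) cube([633, 130, 986]); }


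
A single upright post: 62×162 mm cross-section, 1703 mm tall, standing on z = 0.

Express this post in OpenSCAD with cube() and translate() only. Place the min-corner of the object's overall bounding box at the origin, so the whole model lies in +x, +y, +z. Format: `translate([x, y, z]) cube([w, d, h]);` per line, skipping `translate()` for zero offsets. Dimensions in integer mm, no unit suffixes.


cube([62, 162, 1703]);


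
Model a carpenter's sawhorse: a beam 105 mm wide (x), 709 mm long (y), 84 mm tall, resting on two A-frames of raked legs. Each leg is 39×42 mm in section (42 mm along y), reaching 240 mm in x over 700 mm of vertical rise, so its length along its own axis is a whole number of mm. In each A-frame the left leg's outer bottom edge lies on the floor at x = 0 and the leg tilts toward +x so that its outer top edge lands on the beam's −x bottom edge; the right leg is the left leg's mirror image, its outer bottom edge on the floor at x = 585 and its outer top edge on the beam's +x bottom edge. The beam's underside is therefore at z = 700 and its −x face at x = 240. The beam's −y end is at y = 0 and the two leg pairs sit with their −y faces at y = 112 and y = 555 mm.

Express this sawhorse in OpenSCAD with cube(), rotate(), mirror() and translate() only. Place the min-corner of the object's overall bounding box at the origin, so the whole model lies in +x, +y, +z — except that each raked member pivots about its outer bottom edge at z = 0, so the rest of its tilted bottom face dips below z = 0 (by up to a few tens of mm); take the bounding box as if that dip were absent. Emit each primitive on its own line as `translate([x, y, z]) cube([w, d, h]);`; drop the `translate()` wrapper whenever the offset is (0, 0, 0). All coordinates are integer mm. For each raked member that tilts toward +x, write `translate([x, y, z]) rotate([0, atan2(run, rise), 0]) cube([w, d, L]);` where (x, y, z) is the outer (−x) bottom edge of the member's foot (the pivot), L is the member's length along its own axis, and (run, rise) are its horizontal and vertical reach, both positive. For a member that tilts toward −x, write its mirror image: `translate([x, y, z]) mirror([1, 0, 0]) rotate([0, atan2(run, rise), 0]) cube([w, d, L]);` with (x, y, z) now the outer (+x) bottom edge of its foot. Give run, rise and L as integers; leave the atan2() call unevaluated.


// leg length = √(240² + 700²) = 740
// right-leg outer foot x = 2·240 + 105 = 585
// beam min-corner = (240, 0, 700)
translate([240, 0, 700]) cube([105, 709, 84]);
translate([0, 112, 0]) rotate([0, atan2(240, 700), 0]) cube([39, 42, 740]);
translate([585, 112, 0]) mirror([1, 0, 0]) rotate([0, atan2(240, 700), 0]) cube([39, 42, 740]);
translate([0, 555, 0]) rotate([0, atan2(240, 700), 0]) cube([39, 42, 740]);
translate([585, 555, 0]) mirror([1, 0, 0]) rotate([0, atan2(240, 700), 0]) cube([39, 42, 740]);


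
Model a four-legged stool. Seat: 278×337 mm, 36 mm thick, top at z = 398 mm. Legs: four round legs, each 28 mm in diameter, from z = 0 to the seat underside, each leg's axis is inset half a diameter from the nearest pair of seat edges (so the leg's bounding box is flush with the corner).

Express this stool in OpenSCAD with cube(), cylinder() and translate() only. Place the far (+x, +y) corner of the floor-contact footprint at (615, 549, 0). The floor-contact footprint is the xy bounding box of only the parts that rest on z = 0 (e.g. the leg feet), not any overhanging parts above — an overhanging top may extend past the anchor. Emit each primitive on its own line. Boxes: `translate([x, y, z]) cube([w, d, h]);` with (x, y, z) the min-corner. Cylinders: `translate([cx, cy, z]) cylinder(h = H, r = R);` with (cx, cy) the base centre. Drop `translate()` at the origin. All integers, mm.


translate([337, 212, 362]) cube([278, 337, 36]);
translate([351, 226, 0]) cylinder(h = 362, r = 14);
translate([601, 226, 0]) cylinder(h = 362, r = 14);
translate([351, 535, 0]) cylinder(h = 362, r = 14);
translate([601, 535, 0]) cylinder(h = 362, r = 14);


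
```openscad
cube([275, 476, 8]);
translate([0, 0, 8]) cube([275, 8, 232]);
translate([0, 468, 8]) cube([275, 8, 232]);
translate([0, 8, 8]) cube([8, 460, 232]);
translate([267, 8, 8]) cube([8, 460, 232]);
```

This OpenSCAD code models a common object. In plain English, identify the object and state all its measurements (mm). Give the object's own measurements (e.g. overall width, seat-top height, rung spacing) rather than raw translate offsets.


An open-topped rectangular box: outside dimensions 275×476×240 mm, with a uniform wall and base thickness of 8 mm. The base is a full 275×476 slab on the floor; four walls sit on top of the base. The front and back walls (the −y and +y sides) span the full width; the two side walls fit between them.


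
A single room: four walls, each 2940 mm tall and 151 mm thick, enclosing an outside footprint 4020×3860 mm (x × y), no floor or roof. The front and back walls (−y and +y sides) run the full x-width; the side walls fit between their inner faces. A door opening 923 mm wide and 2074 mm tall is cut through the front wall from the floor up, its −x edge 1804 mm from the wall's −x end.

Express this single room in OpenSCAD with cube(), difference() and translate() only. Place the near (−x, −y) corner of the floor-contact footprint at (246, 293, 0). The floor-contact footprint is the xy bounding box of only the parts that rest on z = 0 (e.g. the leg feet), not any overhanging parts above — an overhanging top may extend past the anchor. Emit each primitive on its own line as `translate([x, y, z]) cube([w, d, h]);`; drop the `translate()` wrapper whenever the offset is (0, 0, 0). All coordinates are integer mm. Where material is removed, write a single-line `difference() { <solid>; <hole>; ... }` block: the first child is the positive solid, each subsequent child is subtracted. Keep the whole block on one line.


difference() { translate([246, 293, 0]) cube([4020, 151, 2940]); translate([2050, 293, 0]) cube([923, 151, 2074]); }
translate([246, 4002, 0]) cube([4020, 151, 2940]);
translate([246, 444, 0]) cube([151, 3558, 2940]);
translate([4115, 444, 0]) cube([151, 3558, 2940]);


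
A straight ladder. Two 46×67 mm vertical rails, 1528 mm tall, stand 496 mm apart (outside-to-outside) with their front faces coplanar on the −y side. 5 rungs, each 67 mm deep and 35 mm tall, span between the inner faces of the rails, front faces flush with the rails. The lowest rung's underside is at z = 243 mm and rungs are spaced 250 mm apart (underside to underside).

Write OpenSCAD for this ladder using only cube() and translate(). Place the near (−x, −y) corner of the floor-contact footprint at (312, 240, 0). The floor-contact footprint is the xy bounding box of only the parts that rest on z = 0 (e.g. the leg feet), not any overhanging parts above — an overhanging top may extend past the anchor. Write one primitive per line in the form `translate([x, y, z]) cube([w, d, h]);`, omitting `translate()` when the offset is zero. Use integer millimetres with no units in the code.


translate([312, 240, 0]) cube([46, 67, 1528]);
translate([762, 240, 0]) cube([46, 67, 1528]);
translate([358, 240, 243]) cube([404, 67, 35]);
translate([358, 240, 493]) cube([404, 67, 35]);
translate([358, 240, 743]) cube([404, 67, 35]);
translate([358, 240, 993]) cube([404, 67, 35]);
translate([358, 240, 1243]) cube([404, 67, 35]);


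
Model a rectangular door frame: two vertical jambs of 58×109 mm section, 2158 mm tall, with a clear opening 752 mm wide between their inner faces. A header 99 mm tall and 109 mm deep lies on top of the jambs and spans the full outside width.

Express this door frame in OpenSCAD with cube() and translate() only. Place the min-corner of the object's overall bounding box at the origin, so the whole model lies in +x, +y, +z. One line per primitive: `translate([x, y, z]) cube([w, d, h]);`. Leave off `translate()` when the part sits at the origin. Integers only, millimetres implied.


cube([58, 109, 2158]);
translate([810, 0, 0]) cube([58, 109, 2158]);
translate([0, 0, 2158]) cube([868, 109, 99]);


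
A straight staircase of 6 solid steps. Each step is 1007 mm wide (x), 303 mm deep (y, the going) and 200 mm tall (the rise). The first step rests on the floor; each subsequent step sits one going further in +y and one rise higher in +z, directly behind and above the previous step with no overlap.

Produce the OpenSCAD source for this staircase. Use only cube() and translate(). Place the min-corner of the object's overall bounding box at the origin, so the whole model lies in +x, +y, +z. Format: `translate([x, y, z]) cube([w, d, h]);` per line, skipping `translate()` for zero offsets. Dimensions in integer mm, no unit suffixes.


cube([1007, 303, 200]);
translate([0, 303, 200]) cube([1007, 303, 200]);
translate([0, 606, 400]) cube([1007, 303, 200]);
translate([0, 909, 600]) cube([1007, 303, 200]);
translate([0, 1212, 800]) cube([1007, 303, 200]);
translate([0, 1515, 1000]) cube([1007, 303, 200]);


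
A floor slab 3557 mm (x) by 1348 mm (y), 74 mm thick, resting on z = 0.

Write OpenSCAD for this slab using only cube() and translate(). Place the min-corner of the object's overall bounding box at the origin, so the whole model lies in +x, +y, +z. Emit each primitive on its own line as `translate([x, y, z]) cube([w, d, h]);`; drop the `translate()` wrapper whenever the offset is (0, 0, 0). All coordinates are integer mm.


cube([3557, 1348, 74]);


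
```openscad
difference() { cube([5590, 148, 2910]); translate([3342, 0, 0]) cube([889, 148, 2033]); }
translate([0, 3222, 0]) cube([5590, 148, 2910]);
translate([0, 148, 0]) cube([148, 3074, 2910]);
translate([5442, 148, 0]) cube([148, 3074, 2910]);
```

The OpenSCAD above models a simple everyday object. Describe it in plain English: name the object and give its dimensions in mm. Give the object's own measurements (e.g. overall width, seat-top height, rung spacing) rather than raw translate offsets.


A single room: four walls, each 2910 mm tall and 148 mm thick, enclosing an outside footprint 5590×3370 mm (x × y), no floor or roof. The front and back walls (−y and +y sides) run the full x-width; the side walls fit between their inner faces. A door opening 889 mm wide and 2033 mm tall is cut through the front wall from the floor up, its −x edge 3342 mm from the wall's −x end.


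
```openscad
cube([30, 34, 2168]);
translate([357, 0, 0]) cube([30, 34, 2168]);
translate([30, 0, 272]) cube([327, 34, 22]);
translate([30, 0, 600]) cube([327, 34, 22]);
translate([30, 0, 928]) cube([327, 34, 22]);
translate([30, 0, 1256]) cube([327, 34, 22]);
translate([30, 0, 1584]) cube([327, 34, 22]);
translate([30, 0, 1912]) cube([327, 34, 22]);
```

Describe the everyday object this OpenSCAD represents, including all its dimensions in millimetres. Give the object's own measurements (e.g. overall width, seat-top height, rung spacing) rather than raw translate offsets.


A straight ladder. Two 30×34 mm vertical rails, 2168 mm tall, stand 387 mm apart (outside-to-outside) with their front faces coplanar on the −y side. 6 rungs, each 34 mm deep and 22 mm tall, span between the inner faces of the rails, front faces flush with the rails. The lowest rung's underside is at z = 272 mm and rungs are spaced 328 mm apart (underside to underside).


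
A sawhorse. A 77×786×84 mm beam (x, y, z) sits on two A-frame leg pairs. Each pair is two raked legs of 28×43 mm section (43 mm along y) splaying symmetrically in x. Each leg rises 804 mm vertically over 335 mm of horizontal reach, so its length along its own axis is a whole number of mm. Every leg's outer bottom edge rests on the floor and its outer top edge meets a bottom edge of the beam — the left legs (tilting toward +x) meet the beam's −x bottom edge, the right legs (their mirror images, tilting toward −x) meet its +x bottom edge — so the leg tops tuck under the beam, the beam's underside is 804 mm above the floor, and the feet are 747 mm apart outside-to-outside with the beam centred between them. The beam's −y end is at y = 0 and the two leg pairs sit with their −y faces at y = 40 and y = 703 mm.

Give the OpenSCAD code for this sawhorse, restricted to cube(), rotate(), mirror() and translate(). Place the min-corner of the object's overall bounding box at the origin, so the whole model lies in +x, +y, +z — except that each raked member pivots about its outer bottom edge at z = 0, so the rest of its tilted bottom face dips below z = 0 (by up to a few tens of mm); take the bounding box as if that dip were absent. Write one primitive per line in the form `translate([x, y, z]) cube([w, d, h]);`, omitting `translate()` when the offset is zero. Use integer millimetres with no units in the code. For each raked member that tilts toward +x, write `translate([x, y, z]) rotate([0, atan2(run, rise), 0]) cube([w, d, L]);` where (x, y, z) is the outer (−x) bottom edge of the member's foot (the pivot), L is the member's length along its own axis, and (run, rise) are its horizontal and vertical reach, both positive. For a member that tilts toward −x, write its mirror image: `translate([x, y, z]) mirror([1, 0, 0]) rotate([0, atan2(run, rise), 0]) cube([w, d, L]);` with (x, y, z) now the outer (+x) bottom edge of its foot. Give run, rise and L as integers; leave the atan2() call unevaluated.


translate([335, 0, 804]) cube([77, 786, 84]);
translate([0, 40, 0]) rotate([0, atan2(335, 804), 0]) cube([28, 43, 871]);
translate([747, 40, 0]) mirror([1, 0, 0]) rotate([0, atan2(335, 804), 0]) cube([28, 43, 871]);
translate([0, 703, 0]) rotate([0, atan2(335, 804), 0]) cube([28, 43, 871]);
translate([747, 703, 0]) mirror([1, 0, 0]) rotate([0, atan2(335, 804), 0]) cube([28, 43, 871]);
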